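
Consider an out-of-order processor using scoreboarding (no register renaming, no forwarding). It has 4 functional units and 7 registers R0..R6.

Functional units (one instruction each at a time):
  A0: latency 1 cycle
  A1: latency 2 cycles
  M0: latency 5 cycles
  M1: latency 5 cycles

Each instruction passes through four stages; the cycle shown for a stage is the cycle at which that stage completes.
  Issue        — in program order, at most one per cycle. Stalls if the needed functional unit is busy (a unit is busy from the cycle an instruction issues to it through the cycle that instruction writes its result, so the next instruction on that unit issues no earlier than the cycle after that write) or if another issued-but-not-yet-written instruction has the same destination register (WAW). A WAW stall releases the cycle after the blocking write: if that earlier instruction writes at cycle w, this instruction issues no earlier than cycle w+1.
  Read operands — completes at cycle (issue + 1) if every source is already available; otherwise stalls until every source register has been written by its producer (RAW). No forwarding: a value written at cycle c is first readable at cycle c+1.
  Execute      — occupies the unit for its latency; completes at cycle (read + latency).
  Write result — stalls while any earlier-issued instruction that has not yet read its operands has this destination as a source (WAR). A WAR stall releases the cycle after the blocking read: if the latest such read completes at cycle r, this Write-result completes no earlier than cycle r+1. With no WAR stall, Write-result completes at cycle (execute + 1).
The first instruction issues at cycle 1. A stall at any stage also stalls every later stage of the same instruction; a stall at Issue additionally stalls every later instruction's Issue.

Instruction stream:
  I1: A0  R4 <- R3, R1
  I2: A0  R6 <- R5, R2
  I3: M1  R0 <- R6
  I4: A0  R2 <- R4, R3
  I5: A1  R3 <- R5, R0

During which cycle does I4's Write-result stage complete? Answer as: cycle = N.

1) issue 1, read 2, done 3, write 4
2) issue 5, read 6, done 7, write 8  <struct: A0 busy until I1 writes@4>
3) issue 6, read 9, done 14, write 15  <RAW R6: wait I2 write@8>
4) issue 9, read 10, done 11, write 12  <struct: A0 busy until I2 writes@8>
5) issue 10, read 16, done 18, write 19  <RAW R0: wait I3 write@15>

cycle = 12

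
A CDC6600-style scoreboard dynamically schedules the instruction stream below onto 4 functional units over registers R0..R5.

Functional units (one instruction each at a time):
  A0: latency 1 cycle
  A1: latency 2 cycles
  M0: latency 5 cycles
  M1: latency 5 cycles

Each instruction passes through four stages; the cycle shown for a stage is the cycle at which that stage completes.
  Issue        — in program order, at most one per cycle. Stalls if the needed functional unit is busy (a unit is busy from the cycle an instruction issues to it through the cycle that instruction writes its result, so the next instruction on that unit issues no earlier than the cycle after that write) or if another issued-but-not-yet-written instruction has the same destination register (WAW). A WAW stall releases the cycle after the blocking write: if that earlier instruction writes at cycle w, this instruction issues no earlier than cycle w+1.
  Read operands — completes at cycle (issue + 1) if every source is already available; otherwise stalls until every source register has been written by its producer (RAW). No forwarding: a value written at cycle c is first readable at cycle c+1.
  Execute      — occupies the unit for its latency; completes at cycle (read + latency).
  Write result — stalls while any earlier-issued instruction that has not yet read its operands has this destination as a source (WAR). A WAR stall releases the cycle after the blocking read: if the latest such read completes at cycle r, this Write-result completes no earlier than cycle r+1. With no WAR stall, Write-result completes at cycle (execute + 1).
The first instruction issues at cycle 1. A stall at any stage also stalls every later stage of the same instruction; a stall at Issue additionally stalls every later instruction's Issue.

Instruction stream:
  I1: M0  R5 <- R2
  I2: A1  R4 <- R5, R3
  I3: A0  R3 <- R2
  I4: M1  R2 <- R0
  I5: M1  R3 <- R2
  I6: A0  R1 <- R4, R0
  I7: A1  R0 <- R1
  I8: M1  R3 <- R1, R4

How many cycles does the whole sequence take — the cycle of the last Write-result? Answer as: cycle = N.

cycle = 27

I1: IS=1 RO=2 EX=7 WR=8
I2: IS=2 RO=9 EX=11 WR=12  [RAW R5: wait I1 write@8]
I3: IS=3 RO=4 EX=5 WR=10  [WAR R3: wait I2 read@9]
I4: IS=4 RO=5 EX=10 WR=11
I5: IS=12 RO=13 EX=18 WR=19  [struct: M1 busy until I4 writes@11]
I6: IS=13 RO=14 EX=15 WR=16
I7: IS=14 RO=17 EX=19 WR=20  [RAW R1: wait I6 write@16]
I8: IS=20 RO=21 EX=26 WR=27  [struct: M1 busy until I5 writes@19]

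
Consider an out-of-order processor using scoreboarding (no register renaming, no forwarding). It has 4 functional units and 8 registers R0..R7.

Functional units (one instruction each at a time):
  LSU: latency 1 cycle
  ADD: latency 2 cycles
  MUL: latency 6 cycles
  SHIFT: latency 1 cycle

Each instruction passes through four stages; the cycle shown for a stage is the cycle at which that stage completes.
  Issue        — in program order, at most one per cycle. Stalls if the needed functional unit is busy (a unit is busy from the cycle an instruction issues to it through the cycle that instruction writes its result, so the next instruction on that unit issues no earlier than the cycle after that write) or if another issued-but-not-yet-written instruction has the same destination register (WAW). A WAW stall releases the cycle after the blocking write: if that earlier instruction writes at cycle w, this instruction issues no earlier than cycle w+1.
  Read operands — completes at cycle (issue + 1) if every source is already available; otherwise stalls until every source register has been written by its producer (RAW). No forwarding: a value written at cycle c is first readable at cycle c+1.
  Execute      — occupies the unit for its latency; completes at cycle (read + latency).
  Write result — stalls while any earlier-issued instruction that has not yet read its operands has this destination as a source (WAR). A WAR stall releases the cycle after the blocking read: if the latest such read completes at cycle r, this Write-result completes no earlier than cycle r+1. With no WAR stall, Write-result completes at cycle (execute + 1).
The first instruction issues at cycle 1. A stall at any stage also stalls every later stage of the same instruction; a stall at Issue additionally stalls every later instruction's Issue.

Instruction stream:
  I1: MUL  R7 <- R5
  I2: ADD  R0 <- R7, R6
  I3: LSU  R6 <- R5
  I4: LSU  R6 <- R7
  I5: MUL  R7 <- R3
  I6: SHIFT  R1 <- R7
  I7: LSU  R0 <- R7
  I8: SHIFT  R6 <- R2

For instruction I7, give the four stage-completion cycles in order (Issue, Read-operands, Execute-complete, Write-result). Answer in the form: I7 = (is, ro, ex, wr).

I7 = (16, 22, 23, 24)

[I1] 1/2/8/9
[I2] 2/10/12/13  (RAW R7: wait I1 write@9)
[I3] 3/4/5/11  (WAR R6: wait I2 read@10)
[I4] 12/13/14/15  (struct: LSU busy until I3 writes@11)
[I5] 13/14/20/21
[I6] 14/22/23/24  (RAW R7: wait I5 write@21)
[I7] 16/22/23/24  (struct: LSU busy until I4 writes@15; RAW R7: wait I5 write@21)
[I8] 25/26/27/28  (struct: SHIFT busy until I6 writes@24)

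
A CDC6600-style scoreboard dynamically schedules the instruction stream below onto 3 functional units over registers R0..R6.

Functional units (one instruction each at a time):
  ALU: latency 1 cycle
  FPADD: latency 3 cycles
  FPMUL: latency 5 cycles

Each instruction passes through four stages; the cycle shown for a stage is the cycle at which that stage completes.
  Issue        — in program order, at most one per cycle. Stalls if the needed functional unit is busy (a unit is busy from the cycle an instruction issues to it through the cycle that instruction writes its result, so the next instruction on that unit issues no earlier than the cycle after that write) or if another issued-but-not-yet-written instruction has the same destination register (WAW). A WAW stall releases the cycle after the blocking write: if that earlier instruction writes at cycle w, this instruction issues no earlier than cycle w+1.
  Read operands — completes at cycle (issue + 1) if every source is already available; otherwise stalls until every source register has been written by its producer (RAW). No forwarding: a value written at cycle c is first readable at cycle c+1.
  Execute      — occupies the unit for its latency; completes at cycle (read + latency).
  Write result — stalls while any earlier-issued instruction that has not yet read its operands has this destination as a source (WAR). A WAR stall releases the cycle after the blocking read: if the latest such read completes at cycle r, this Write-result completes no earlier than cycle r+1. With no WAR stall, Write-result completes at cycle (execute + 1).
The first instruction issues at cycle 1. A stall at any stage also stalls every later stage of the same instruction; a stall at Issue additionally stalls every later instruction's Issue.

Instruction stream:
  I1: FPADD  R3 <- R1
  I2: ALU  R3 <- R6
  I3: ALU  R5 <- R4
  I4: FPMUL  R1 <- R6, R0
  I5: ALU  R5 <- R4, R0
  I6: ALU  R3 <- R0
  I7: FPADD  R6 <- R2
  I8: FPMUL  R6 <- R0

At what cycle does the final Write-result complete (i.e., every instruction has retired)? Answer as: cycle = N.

cycle = 33

[1] I1 dispatched to FPADD
[2] I1 operands ready
[5] I1 complete
[6] R3←I1
[7] I2 dispatched to ALU
[8] I2 operands ready
[9] I2 complete
[10] R3←I2
[11] I3 dispatched to ALU
[12] I3 operands ready, I4 dispatched to FPMUL
[13] I3 complete, I4 operands ready
[14] R5←I3
[15] I5 dispatched to ALU
[16] I5 operands ready
[17] I5 complete
[18] I4 complete, R5←I5
[19] R1←I4, I6 dispatched to ALU
[20] I6 operands ready, I7 dispatched to FPADD
[21] I6 complete, I7 operands ready
[22] R3←I6
[24] I7 complete
[25] R6←I7
[26] I8 dispatched to FPMUL
[27] I8 operands ready
[32] I8 complete
[33] R6←I8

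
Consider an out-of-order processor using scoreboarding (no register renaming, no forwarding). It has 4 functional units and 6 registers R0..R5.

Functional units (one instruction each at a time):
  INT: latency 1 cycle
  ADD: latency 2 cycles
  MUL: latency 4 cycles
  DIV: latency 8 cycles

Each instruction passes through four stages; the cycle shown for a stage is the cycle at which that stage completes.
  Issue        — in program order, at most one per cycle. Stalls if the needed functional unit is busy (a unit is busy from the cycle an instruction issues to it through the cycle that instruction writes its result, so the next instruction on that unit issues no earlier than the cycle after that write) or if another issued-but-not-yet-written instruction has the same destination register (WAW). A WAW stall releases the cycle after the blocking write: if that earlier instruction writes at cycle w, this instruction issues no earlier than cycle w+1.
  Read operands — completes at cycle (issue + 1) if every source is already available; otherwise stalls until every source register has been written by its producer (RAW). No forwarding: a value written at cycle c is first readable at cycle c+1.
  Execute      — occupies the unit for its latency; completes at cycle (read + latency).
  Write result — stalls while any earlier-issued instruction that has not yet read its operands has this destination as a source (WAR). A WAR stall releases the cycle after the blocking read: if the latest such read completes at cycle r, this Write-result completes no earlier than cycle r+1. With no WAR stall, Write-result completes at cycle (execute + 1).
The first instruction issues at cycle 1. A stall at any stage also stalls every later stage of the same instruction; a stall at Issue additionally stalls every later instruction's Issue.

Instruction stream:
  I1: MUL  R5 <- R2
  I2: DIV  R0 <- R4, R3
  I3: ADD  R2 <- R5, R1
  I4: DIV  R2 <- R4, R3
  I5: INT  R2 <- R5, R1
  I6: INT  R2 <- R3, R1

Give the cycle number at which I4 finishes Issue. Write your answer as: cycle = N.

cycle = 13

[I1] 1/2/6/7
[I2] 2/3/11/12
[I3] 3/8/10/11  (RAW R5: wait I1 write@7)
[I4] 13/14/22/23  (struct: DIV busy until I2 writes@12)
[I5] 24/25/26/27  (WAW R2: wait I4 write@23)
[I6] 28/29/30/31  (struct: INT busy until I5 writes@27)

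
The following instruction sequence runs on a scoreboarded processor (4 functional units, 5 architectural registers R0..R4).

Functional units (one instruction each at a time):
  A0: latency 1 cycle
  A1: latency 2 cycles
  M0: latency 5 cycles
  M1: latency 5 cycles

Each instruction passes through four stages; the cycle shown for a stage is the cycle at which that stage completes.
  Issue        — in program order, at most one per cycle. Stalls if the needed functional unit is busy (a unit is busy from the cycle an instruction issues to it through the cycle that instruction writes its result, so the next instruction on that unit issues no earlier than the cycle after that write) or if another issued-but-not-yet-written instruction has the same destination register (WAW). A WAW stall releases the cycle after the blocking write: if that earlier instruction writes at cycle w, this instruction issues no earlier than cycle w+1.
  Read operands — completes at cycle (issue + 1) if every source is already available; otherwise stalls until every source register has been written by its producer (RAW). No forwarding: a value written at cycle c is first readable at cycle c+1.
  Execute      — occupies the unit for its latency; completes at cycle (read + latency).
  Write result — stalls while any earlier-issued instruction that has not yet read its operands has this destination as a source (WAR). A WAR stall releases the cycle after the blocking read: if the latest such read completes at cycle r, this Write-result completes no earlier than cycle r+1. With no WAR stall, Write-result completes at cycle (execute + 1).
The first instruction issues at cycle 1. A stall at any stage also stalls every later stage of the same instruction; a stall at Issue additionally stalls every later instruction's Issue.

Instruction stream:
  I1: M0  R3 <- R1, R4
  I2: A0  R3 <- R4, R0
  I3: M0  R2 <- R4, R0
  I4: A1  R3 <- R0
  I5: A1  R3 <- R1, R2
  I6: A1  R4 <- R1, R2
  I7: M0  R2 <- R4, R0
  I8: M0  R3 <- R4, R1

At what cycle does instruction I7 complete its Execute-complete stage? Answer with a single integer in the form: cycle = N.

cycle = 33

t=1  issue I1 (M0)
t=2  I1 read-ops
t=7  I1 finished on M0
t=8  I1→R3
t=9  issue I2 (A0)
t=10  I2 read-ops, issue I3 (M0)
t=11  I2 finished on A0, I3 read-ops
t=12  I2→R3
t=13  issue I4 (A1)
t=14  I4 read-ops
t=16  I3 finished on M0, I4 finished on A1
t=17  I3→R2, I4→R3
t=18  issue I5 (A1)
t=19  I5 read-ops
t=21  I5 finished on A1
t=22  I5→R3
t=23  issue I6 (A1)
t=24  I6 read-ops, issue I7 (M0)
t=26  I6 finished on A1
t=27  I6→R4
t=28  I7 read-ops
t=33  I7 finished on M0
t=34  I7→R2
t=35  issue I8 (M0)
t=36  I8 read-ops
t=41  I8 finished on M0
t=42  I8→R3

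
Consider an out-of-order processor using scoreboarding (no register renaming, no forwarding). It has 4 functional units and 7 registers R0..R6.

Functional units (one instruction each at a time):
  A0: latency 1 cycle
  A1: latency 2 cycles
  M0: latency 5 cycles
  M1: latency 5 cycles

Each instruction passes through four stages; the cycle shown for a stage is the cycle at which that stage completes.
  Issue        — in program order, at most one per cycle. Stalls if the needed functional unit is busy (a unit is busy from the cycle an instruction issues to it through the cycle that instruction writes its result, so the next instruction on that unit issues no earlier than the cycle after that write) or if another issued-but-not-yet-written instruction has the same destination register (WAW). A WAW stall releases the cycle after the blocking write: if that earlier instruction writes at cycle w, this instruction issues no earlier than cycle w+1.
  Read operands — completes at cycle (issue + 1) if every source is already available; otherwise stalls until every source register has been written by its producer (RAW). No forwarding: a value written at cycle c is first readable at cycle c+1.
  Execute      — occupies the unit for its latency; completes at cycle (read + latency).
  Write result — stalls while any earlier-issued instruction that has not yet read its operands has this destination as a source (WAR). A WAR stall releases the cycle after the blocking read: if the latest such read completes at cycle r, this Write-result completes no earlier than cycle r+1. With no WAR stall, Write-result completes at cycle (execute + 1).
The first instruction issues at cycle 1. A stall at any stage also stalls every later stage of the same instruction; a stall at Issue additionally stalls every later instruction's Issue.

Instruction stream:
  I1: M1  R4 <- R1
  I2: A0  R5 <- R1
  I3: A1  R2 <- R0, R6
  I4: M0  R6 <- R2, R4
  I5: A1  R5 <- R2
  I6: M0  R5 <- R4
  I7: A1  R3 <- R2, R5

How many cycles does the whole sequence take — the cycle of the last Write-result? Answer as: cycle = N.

cycle = 27

  I1 | 1 | 2 | 7 | 8
  I2 | 2 | 3 | 4 | 5
  I3 | 3 | 4 | 6 | 7
  I4 | 4 | 9 | 14 | 15   RAW R4: wait I1 write@8
  I5 | 8 | 9 | 11 | 12   struct: A1 busy until I3 writes@7
  I6 | 16 | 17 | 22 | 23   struct: M0 busy until I4 writes@15
  I7 | 17 | 24 | 26 | 27   RAW R5: wait I6 write@23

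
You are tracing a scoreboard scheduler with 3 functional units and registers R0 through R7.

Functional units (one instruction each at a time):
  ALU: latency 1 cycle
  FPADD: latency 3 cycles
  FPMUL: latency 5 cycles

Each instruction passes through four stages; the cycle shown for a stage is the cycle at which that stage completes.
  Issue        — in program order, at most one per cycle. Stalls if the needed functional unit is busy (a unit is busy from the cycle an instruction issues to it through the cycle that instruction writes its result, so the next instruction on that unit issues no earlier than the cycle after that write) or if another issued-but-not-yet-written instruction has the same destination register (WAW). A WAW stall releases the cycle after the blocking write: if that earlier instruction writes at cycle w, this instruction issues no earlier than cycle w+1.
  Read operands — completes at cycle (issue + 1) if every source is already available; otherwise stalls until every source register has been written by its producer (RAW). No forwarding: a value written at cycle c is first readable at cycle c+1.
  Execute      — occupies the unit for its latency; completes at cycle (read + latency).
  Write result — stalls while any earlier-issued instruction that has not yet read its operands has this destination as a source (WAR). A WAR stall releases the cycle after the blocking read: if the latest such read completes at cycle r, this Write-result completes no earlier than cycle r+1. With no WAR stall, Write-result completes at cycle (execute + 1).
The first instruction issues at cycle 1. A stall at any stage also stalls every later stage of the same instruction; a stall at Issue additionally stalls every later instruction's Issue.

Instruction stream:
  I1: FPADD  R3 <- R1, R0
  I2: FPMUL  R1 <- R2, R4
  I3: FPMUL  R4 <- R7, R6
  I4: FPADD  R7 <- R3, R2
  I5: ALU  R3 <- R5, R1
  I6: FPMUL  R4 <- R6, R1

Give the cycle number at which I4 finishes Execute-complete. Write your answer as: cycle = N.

cycle = 15

c1: I1 issues→FPADD
c2: I1 reads, I2 issues→FPMUL
c3: I2 reads
c5: I1 exec-done
c6: I1 writes R3
c8: I2 exec-done
c9: I2 writes R1
c10: I3 issues→FPMUL
c11: I3 reads, I4 issues→FPADD
c12: I4 reads, I5 issues→ALU
c13: I5 reads
c14: I5 exec-done
c15: I4 exec-done, I5 writes R3
c16: I3 exec-done, I4 writes R7
c17: I3 writes R4
c18: I6 issues→FPMUL
c19: I6 reads
c24: I6 exec-done
c25: I6 writes R4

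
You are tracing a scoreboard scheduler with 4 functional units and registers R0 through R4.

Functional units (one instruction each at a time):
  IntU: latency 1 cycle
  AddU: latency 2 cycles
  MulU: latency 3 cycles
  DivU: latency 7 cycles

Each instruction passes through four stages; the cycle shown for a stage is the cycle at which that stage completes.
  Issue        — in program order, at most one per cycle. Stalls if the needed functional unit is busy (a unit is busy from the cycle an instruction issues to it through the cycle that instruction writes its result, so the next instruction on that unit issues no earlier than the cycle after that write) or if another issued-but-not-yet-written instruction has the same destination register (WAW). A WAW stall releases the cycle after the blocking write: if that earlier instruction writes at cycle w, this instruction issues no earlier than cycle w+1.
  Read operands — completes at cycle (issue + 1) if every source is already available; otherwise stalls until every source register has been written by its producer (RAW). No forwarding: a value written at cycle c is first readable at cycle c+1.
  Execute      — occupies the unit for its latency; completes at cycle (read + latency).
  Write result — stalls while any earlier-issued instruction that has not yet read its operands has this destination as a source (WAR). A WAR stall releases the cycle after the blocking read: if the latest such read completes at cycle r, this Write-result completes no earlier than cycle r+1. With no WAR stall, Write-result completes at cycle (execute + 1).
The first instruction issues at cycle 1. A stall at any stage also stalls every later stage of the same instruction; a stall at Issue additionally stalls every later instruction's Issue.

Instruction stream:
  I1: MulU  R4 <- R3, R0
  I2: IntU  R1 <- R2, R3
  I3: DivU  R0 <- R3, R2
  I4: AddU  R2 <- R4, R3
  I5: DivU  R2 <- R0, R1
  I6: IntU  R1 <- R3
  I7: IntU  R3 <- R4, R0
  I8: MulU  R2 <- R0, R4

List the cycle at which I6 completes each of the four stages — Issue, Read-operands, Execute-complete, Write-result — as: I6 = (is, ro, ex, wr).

I6 = (14, 15, 16, 17)

[1] I1 dispatched to MulU
[2] I1 operands ready · I2 dispatched to IntU
[3] I2 operands ready · I3 dispatched to DivU
[4] I2 complete · I3 operands ready · I4 dispatched to AddU
[5] I1 complete · R1←I2
[6] R4←I1
[7] I4 operands ready
[9] I4 complete
[10] R2←I4
[11] I3 complete
[12] R0←I3
[13] I5 dispatched to DivU
[14] I5 operands ready · I6 dispatched to IntU
[15] I6 operands ready
[16] I6 complete
[17] R1←I6
[18] I7 dispatched to IntU
[19] I7 operands ready
[20] I7 complete
[21] I5 complete · R3←I7
[22] R2←I5
[23] I8 dispatched to MulU
[24] I8 operands ready
[27] I8 complete
[28] R2←I8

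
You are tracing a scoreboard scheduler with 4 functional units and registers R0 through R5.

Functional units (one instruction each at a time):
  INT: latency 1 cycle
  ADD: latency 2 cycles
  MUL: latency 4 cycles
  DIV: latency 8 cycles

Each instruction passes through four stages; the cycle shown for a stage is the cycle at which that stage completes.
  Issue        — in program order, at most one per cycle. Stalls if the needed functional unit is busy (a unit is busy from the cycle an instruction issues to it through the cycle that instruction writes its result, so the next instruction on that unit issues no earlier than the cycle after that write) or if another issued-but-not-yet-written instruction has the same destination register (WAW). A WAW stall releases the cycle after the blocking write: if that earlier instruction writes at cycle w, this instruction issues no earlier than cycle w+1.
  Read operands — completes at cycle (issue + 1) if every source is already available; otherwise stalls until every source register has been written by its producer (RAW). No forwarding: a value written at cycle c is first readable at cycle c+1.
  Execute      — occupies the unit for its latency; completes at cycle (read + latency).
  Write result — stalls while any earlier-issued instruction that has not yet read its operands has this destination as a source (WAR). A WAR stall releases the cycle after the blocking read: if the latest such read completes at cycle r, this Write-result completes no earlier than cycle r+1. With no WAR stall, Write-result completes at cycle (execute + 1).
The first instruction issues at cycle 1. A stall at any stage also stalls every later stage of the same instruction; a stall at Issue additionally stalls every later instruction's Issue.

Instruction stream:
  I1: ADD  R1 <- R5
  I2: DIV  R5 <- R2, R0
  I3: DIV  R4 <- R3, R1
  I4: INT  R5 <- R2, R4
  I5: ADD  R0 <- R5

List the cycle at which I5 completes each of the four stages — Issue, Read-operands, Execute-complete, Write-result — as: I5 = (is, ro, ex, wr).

I5 = (15, 27, 29, 30)

[1] I1 issues→ADD
[2] I1 reads; I2 issues→DIV
[3] I2 reads
[4] I1 exec-done
[5] I1 writes R1
[11] I2 exec-done
[12] I2 writes R5
[13] I3 issues→DIV
[14] I3 reads; I4 issues→INT
[15] I5 issues→ADD
[22] I3 exec-done
[23] I3 writes R4
[24] I4 reads
[25] I4 exec-done
[26] I4 writes R5
[27] I5 reads
[29] I5 exec-done
[30] I5 writes R0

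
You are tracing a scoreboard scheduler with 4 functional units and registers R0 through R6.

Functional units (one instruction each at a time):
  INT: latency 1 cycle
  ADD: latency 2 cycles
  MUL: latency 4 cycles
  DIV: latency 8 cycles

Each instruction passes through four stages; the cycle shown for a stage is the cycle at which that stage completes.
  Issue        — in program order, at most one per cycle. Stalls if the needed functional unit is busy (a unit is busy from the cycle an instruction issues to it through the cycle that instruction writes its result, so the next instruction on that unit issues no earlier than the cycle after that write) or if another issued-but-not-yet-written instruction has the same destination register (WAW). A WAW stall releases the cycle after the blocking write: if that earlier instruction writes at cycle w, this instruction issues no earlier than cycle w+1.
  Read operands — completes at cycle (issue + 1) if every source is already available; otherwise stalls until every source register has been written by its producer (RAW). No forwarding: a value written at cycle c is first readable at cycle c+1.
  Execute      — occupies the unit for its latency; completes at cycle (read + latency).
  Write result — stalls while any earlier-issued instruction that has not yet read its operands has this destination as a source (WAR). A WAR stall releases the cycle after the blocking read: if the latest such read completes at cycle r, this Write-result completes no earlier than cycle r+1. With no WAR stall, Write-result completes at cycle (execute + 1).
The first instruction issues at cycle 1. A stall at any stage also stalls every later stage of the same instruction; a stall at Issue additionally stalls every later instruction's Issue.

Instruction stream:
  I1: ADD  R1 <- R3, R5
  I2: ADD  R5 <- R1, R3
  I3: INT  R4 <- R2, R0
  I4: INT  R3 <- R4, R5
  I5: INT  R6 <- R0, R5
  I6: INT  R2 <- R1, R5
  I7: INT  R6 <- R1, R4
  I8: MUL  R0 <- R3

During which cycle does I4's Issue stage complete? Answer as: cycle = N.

c1: I1 dispatched to ADD
c2: I1 operands ready
c4: I1 complete
c5: R1←I1
c6: I2 dispatched to ADD
c7: I2 operands ready · I3 dispatched to INT
c8: I3 operands ready
c9: I2 complete · I3 complete
c10: R5←I2 · R4←I3
c11: I4 dispatched to INT
c12: I4 operands ready
c13: I4 complete
c14: R3←I4
c15: I5 dispatched to INT
c16: I5 operands ready
c17: I5 complete
c18: R6←I5
c19: I6 dispatched to INT
c20: I6 operands ready
c21: I6 complete
c22: R2←I6
c23: I7 dispatched to INT
c24: I7 operands ready · I8 dispatched to MUL
c25: I7 complete · I8 operands ready
c26: R6←I7
c29: I8 complete
c30: R0←I8

cycle = 11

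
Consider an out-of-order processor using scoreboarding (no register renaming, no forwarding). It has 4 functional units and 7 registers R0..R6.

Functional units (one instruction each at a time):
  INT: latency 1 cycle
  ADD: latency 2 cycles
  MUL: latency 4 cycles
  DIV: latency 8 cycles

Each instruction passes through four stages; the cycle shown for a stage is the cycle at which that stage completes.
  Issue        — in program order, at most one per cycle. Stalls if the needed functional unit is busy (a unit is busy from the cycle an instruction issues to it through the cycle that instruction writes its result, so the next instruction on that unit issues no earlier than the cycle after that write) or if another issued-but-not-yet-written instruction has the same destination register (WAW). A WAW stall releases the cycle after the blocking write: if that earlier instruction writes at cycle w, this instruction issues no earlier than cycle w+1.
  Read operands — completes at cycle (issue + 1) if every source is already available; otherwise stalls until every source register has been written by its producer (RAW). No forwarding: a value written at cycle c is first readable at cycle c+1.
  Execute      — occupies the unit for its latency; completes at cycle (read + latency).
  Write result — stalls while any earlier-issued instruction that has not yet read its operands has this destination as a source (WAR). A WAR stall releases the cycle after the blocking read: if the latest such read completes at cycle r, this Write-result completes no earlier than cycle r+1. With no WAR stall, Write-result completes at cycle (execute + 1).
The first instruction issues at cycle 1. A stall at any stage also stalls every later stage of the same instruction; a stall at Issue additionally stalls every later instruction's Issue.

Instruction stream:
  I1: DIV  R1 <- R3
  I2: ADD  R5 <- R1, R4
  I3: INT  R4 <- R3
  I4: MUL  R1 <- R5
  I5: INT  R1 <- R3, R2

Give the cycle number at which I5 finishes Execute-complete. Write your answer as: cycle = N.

cycle = 24

[1] I1→DIV
[2] I1 RO; I2→ADD
[3] I3→INT
[4] I3 RO
[5] I3 EX
[10] I1 EX
[11] I1 WR R1
[12] I2 RO; I4→MUL
[13] I3 WR R4
[14] I2 EX
[15] I2 WR R5
[16] I4 RO
[20] I4 EX
[21] I4 WR R1
[22] I5→INT
[23] I5 RO
[24] I5 EX
[25] I5 WR R1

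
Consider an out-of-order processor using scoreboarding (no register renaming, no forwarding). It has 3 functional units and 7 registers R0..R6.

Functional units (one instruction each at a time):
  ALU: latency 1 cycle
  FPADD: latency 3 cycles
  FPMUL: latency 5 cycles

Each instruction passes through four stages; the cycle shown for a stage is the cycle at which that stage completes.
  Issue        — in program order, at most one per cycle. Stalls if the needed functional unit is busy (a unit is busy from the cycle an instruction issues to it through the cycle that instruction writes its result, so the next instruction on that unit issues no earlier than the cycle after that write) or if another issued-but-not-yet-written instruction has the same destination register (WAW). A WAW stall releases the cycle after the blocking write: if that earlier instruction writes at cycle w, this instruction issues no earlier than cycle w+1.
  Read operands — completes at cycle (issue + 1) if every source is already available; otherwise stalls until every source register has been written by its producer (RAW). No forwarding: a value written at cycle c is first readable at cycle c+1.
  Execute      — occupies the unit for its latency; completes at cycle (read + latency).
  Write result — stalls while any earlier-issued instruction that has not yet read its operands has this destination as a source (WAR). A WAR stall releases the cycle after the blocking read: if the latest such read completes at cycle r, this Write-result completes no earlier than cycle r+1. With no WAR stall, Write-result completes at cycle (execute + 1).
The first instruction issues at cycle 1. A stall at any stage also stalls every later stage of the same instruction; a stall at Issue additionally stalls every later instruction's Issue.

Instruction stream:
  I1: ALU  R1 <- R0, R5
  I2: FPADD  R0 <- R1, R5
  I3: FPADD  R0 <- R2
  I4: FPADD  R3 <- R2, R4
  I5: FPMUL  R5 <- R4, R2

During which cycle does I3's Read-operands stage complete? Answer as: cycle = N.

[I1] 1/2/3/4
[I2] 2/5/8/9  (RAW R1: wait I1 write@4)
[I3] 10/11/14/15  (struct: FPADD busy until I2 writes@9)
[I4] 16/17/20/21  (struct: FPADD busy until I3 writes@15)
[I5] 17/18/23/24

cycle = 11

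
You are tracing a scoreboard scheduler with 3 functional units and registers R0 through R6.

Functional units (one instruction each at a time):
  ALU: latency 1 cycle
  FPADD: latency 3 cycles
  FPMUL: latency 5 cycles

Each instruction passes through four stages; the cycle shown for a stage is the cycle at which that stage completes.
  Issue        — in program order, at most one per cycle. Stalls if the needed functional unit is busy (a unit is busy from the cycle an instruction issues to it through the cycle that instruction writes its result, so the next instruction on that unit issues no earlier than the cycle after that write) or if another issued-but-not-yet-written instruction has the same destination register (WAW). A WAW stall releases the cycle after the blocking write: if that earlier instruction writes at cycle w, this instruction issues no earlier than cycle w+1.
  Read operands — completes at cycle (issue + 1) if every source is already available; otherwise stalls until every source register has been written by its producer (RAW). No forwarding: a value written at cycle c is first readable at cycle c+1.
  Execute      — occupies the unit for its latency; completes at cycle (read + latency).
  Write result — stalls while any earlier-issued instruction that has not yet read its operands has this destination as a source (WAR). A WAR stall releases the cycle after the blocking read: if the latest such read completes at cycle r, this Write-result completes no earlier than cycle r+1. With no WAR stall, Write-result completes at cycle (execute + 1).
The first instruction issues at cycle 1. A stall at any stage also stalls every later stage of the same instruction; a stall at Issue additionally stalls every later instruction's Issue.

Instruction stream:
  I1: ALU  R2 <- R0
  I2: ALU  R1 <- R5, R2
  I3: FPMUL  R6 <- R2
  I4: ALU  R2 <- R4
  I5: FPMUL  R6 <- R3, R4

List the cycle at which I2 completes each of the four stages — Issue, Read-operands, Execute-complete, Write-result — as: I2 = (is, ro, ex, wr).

1) issue 1, read 2, done 3, write 4
2) issue 5, read 6, done 7, write 8  <struct: ALU busy until I1 writes@4>
3) issue 6, read 7, done 12, write 13
4) issue 9, read 10, done 11, write 12  <struct: ALU busy until I2 writes@8>
5) issue 14, read 15, done 20, write 21  <struct: FPMUL busy until I3 writes@13>

I2 = (5, 6, 7, 8)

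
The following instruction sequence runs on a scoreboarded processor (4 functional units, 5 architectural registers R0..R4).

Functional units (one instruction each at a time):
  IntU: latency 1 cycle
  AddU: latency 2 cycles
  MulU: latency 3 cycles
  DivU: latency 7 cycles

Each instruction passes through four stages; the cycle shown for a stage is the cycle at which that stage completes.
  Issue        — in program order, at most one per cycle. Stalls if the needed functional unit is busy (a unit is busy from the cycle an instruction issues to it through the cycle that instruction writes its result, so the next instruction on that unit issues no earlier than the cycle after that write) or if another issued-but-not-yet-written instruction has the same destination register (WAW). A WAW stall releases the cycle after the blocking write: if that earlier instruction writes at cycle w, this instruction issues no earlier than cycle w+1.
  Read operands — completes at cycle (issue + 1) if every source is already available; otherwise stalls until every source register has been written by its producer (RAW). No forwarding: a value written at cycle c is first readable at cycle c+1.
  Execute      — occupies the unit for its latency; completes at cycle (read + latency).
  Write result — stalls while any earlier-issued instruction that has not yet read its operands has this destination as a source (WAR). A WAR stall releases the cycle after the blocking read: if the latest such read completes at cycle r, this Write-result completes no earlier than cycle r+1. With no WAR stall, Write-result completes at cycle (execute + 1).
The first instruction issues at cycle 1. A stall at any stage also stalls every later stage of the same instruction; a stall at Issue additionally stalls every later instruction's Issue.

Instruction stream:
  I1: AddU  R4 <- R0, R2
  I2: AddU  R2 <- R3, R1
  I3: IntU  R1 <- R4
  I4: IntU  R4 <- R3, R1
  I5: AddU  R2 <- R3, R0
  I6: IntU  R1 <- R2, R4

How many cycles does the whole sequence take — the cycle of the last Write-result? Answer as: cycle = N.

cycle = 19

t=1  I1→AddU
t=2  I1 RO
t=4  I1 EX
t=5  I1 WR R4
t=6  I2→AddU
t=7  I2 RO, I3→IntU
t=8  I3 RO
t=9  I2 EX, I3 EX
t=10  I2 WR R2, I3 WR R1
t=11  I4→IntU
t=12  I4 RO, I5→AddU
t=13  I4 EX, I5 RO
t=14  I4 WR R4
t=15  I5 EX, I6→IntU
t=16  I5 WR R2
t=17  I6 RO
t=18  I6 EX
t=19  I6 WR R1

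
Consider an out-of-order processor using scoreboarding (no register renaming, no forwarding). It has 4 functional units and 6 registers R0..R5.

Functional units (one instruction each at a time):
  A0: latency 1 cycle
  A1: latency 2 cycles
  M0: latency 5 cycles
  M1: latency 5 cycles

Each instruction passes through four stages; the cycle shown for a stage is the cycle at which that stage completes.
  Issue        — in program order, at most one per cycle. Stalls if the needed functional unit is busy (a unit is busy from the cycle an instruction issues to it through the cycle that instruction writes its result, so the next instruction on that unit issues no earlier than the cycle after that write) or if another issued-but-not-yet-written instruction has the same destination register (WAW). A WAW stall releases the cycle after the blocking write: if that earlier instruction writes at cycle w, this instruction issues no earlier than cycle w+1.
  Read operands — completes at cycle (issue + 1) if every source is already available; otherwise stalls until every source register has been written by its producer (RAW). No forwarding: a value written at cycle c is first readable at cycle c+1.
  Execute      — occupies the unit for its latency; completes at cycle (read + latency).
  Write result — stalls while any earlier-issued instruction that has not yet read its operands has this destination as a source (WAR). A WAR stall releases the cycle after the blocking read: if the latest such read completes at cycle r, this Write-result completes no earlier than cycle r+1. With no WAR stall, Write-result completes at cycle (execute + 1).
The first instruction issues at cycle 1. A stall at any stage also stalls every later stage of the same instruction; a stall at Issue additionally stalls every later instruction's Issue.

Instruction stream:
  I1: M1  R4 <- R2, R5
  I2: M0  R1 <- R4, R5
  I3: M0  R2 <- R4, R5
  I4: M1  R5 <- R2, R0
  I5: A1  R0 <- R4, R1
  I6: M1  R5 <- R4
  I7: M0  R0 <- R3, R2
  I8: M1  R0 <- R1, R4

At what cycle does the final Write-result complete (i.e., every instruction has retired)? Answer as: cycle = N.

I1 -> (1, 2, 7, 8)
I2 -> (2, 9, 14, 15)  // RAW R4: wait I1 write@8
I3 -> (16, 17, 22, 23)  // struct: M0 busy until I2 writes@15
I4 -> (17, 24, 29, 30)  // RAW R2: wait I3 write@23
I5 -> (18, 19, 21, 25)  // WAR R0: wait I4 read@24
I6 -> (31, 32, 37, 38)  // struct: M1 busy until I4 writes@30
I7 -> (32, 33, 38, 39)
I8 -> (40, 41, 46, 47)  // WAW R0: wait I7 write@39

cycle = 47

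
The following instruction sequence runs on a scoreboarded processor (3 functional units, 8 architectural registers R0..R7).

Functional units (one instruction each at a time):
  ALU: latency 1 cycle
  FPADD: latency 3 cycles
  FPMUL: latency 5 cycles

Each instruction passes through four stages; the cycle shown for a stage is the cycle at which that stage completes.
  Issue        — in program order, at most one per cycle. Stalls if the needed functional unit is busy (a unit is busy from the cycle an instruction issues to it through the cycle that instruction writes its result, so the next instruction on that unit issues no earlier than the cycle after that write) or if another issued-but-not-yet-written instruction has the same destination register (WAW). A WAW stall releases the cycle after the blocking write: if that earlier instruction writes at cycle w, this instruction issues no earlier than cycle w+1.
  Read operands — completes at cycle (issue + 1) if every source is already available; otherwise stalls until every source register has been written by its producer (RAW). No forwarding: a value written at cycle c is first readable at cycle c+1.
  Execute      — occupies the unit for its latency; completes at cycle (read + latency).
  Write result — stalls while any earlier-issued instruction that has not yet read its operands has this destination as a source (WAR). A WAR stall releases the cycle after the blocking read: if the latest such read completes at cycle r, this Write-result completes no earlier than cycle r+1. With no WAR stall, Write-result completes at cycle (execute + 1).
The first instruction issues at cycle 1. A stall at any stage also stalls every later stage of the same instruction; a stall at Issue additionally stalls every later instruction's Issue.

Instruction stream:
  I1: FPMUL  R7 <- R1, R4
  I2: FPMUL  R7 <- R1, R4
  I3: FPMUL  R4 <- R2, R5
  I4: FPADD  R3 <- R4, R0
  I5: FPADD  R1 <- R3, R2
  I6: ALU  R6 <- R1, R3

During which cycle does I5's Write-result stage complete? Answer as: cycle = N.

I1  is:1  ro:2  ex:7  wr:8
I2  is:9  ro:10  ex:15  wr:16  — struct: FPMUL busy until I1 writes@8
I3  is:17  ro:18  ex:23  wr:24  — struct: FPMUL busy until I2 writes@16
I4  is:18  ro:25  ex:28  wr:29  — RAW R4: wait I3 write@24
I5  is:30  ro:31  ex:34  wr:35  — struct: FPADD busy until I4 writes@29
I6  is:31  ro:36  ex:37  wr:38  — RAW R1: wait I5 write@35

cycle = 35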